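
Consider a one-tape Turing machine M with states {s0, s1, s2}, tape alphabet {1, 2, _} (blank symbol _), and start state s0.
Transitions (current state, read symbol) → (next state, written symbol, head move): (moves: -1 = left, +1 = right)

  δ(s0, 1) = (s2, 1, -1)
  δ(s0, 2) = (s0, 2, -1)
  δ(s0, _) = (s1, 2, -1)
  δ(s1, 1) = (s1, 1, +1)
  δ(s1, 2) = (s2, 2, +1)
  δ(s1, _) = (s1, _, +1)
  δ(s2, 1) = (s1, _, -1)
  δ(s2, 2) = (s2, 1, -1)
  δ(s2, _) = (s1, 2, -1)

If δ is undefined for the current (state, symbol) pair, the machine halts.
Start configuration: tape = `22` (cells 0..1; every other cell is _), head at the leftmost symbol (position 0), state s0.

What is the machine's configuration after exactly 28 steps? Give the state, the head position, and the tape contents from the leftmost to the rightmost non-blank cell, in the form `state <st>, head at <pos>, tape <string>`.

state s1, head at -4, tape 2_1112

s0 | _____[2]2   read 2 → write 2, move -1, go to s0
s0 | ____[_]22   read _ → write 2, move -1, go to s1
s1 | ___[_]222   read _ → write _, move +1, go to s1
s1 | ____[2]22   read 2 → write 2, move +1, go to s2
s2 | ____2[2]2   read 2 → write 1, move -1, go to s2
s2 | ____[2]12   read 2 → write 1, move -1, go to s2
s2 | ___[_]112   read _ → write 2, move -1, go to s1
s1 | __[_]2112   read _ → write _, move +1, go to s1
s1 | ___[2]112   read 2 → write 2, move +1, go to s2
s2 | ___2[1]12   read 1 → write _, move -1, go to s1
s1 | ___[2]_12   read 2 → write 2, move +1, go to s2
s2 | ___2[_]12   read _ → write 2, move -1, go to s1
s1 | ___[2]212   read 2 → write 2, move +1, go to s2
s2 | ___2[2]12   read 2 → write 1, move -1, go to s2
s2 | ___[2]112   read 2 → write 1, move -1, go to s2
s2 | __[_]1112   read _ → write 2, move -1, go to s1
s1 | _[_]21112   read _ → write _, move +1, go to s1
s1 | __[2]1112   read 2 → write 2, move +1, go to s2
s2 | __2[1]112   read 1 → write _, move -1, go to s1
s1 | __[2]_112   read 2 → write 2, move +1, go to s2
s2 | __2[_]112   read _ → write 2, move -1, go to s1
s1 | __[2]2112   read 2 → write 2, move +1, go to s2
s2 | __2[2]112   read 2 → write 1, move -1, go to s2
s2 | __[2]1112   read 2 → write 1, move -1, go to s2
s2 | _[_]11112   read _ → write 2, move -1, go to s1
s1 | [_]211112   read _ → write _, move +1, go to s1
s1 | _[2]11112   read 2 → write 2, move +1, go to s2
s2 | _2[1]1112   read 1 → write _, move -1, go to s1
s1 | _[2]_1112
After 28 steps: state s1, head at -4, tape 2_1112.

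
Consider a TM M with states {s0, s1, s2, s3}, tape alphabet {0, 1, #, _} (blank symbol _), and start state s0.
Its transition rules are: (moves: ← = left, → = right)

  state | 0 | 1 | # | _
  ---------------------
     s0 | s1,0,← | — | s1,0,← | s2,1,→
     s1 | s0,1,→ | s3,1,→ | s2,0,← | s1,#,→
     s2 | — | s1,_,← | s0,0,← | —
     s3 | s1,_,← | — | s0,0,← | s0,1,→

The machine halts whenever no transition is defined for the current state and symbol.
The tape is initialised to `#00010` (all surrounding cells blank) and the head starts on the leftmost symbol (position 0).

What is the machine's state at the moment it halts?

s0

state=s0 head=0 tape=_[#]00010   (s0,#)→(s1,0,←)
state=s1 head=-1 tape=[_]000010   (s1,_)→(s1,#,→)
state=s1 head=0 tape=#[0]00010   (s1,0)→(s0,1,→)
state=s0 head=1 tape=#1[0]0010   (s0,0)→(s1,0,←)
state=s1 head=0 tape=#[1]00010   (s1,1)→(s3,1,→)
state=s3 head=1 tape=#1[0]0010   (s3,0)→(s1,_,←)
state=s1 head=0 tape=#[1]_0010   (s1,1)→(s3,1,→)
state=s3 head=1 tape=#1[_]0010   (s3,_)→(s0,1,→)
state=s0 head=2 tape=#11[0]010   (s0,0)→(s1,0,←)
state=s1 head=1 tape=#1[1]0010   (s1,1)→(s3,1,→)
state=s3 head=2 tape=#11[0]010   (s3,0)→(s1,_,←)
state=s1 head=1 tape=#1[1]_010   (s1,1)→(s3,1,→)
state=s3 head=2 tape=#11[_]010   (s3,_)→(s0,1,→)
state=s0 head=3 tape=#111[0]10   (s0,0)→(s1,0,←)
state=s1 head=2 tape=#11[1]010   (s1,1)→(s3,1,→)
state=s3 head=3 tape=#111[0]10   (s3,0)→(s1,_,←)
state=s1 head=2 tape=#11[1]_10   (s1,1)→(s3,1,→)
state=s3 head=3 tape=#111[_]10   (s3,_)→(s0,1,→)
state=s0 head=4 tape=#1111[1]0
No transition is defined for (s0, 1); M halts in state s0.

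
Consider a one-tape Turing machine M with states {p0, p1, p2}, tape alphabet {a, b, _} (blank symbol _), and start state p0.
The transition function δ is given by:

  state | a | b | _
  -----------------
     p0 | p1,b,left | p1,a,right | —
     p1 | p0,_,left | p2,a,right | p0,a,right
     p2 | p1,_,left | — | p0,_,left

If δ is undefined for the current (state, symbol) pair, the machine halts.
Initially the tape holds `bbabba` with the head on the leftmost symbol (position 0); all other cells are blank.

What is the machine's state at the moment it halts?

p0 | _[b]babba   read b → write a, move right, go to p1
p1 | _a[b]abba   read b → write a, move right, go to p2
p2 | _aa[a]bba   read a → write _, move left, go to p1
p1 | _a[a]_bba   read a → write _, move left, go to p0
p0 | _[a]__bba   read a → write b, move left, go to p1
p1 | [_]b__bba   read _ → write a, move right, go to p0
p0 | a[b]__bba   read b → write a, move right, go to p1
p1 | aa[_]_bba   read _ → write a, move right, go to p0
p0 | aaa[_]bba
No transition is defined for (p0, _); M halts in state p0.

p0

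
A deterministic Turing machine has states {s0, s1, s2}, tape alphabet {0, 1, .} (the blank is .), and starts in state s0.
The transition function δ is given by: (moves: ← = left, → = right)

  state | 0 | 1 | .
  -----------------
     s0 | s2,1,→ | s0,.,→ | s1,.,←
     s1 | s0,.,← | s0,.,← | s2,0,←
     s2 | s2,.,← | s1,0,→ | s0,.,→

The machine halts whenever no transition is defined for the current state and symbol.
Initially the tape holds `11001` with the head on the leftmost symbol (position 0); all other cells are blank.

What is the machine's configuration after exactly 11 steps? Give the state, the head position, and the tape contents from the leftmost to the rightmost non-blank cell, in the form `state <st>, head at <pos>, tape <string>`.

state s0, head at 1, tape 0.01

state=s0 head=0 tape=[1]1001   (s0,1)→(s0,.,→)
state=s0 head=1 tape=.[1]001   (s0,1)→(s0,.,→)
state=s0 head=2 tape=..[0]01   (s0,0)→(s2,1,→)
state=s2 head=3 tape=..1[0]1   (s2,0)→(s2,.,←)
state=s2 head=2 tape=..[1].1   (s2,1)→(s1,0,→)
state=s1 head=3 tape=..0[.]1   (s1,.)→(s2,0,←)
state=s2 head=2 tape=..[0]01   (s2,0)→(s2,.,←)
state=s2 head=1 tape=.[.].01   (s2,.)→(s0,.,→)
state=s0 head=2 tape=..[.]01   (s0,.)→(s1,.,←)
state=s1 head=1 tape=.[.].01   (s1,.)→(s2,0,←)
state=s2 head=0 tape=[.]0.01   (s2,.)→(s0,.,→)
state=s0 head=1 tape=.[0].01
After 11 steps: state s0, head at 1, tape 0.01.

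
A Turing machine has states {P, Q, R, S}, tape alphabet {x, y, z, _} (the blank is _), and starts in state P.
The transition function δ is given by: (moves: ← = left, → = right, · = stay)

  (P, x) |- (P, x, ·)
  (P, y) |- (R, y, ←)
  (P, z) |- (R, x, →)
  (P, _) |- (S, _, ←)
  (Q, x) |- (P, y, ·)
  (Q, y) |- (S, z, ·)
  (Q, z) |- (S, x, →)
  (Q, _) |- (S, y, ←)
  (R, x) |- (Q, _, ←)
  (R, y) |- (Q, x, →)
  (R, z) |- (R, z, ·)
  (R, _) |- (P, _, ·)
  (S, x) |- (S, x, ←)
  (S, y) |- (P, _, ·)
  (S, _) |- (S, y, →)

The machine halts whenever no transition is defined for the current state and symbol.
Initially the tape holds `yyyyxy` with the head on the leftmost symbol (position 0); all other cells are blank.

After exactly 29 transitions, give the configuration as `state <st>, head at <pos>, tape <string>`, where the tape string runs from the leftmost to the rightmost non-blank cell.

P | ____[y]yyyxy   read y → write y, move ←, go to R
R | ___[_]yyyyxy   read _ → write _, move ·, go to P
P | ___[_]yyyyxy   read _ → write _, move ←, go to S
S | __[_]_yyyyxy   read _ → write y, move →, go to S
S | __y[_]yyyyxy   read _ → write y, move →, go to S
S | __yy[y]yyyxy   read y → write _, move ·, go to P
P | __yy[_]yyyxy   read _ → write _, move ←, go to S
S | __y[y]_yyyxy   read y → write _, move ·, go to P
P | __y[_]_yyyxy   read _ → write _, move ←, go to S
S | __[y]__yyyxy   read y → write _, move ·, go to P
P | __[_]__yyyxy   read _ → write _, move ←, go to S
S | _[_]___yyyxy   read _ → write y, move →, go to S
S | _y[_]__yyyxy   read _ → write y, move →, go to S
S | _yy[_]_yyyxy   read _ → write y, move →, go to S
S | _yyy[_]yyyxy   read _ → write y, move →, go to S
S | _yyyy[y]yyxy   read y → write _, move ·, go to P
P | _yyyy[_]yyxy   read _ → write _, move ←, go to S
S | _yyy[y]_yyxy   read y → write _, move ·, go to P
P | _yyy[_]_yyxy   read _ → write _, move ←, go to S
S | _yy[y]__yyxy   read y → write _, move ·, go to P
P | _yy[_]__yyxy   read _ → write _, move ←, go to S
S | _y[y]___yyxy   read y → write _, move ·, go to P
P | _y[_]___yyxy   read _ → write _, move ←, go to S
S | _[y]____yyxy   read y → write _, move ·, go to P
P | _[_]____yyxy   read _ → write _, move ←, go to S
S | [_]_____yyxy   read _ → write y, move →, go to S
S | y[_]____yyxy   read _ → write y, move →, go to S
S | yy[_]___yyxy   read _ → write y, move →, go to S
S | yyy[_]__yyxy   read _ → write y, move →, go to S
S | yyyy[_]_yyxy
After 29 steps: state S, head at 0, tape yyyy__yyxy.

state S, head at 0, tape yyyy__yyxy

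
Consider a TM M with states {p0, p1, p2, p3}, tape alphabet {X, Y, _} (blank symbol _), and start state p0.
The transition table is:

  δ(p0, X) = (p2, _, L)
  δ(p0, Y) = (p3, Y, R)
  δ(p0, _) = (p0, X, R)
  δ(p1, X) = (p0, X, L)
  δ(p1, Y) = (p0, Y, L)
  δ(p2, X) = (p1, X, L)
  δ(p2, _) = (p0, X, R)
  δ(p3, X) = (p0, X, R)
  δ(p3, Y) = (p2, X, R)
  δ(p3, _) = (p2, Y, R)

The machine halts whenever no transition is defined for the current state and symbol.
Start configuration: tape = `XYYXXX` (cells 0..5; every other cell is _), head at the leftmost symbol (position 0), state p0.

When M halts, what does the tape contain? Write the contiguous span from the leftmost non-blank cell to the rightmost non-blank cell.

state=p0 head=0 tape=__[X]YYXXX   (p0,X)→(p2,_,L)
state=p2 head=-1 tape=_[_]_YYXXX   (p2,_)→(p0,X,R)
state=p0 head=0 tape=_X[_]YYXXX   (p0,_)→(p0,X,R)
state=p0 head=1 tape=_XX[Y]YXXX   (p0,Y)→(p3,Y,R)
state=p3 head=2 tape=_XXY[Y]XXX   (p3,Y)→(p2,X,R)
state=p2 head=3 tape=_XXYX[X]XX   (p2,X)→(p1,X,L)
state=p1 head=2 tape=_XXY[X]XXX   (p1,X)→(p0,X,L)
state=p0 head=1 tape=_XX[Y]XXXX   (p0,Y)→(p3,Y,R)
state=p3 head=2 tape=_XXY[X]XXX   (p3,X)→(p0,X,R)
state=p0 head=3 tape=_XXYX[X]XX   (p0,X)→(p2,_,L)
state=p2 head=2 tape=_XXY[X]_XX   (p2,X)→(p1,X,L)
state=p1 head=1 tape=_XX[Y]X_XX   (p1,Y)→(p0,Y,L)
state=p0 head=0 tape=_X[X]YX_XX   (p0,X)→(p2,_,L)
state=p2 head=-1 tape=_[X]_YX_XX   (p2,X)→(p1,X,L)
state=p1 head=-2 tape=[_]X_YX_XX
The non-blank tape span at halt is X_YX_XX.

X_YX_XX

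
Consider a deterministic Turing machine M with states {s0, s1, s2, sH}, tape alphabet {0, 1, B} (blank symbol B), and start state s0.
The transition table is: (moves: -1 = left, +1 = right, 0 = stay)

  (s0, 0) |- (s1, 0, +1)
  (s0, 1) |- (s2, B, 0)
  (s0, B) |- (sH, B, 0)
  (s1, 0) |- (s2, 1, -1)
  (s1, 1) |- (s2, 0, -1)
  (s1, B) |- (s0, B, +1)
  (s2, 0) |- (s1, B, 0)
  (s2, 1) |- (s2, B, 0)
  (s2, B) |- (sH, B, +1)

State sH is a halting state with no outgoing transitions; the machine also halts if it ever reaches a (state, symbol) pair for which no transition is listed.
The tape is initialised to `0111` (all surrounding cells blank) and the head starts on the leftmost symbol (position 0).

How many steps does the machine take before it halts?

15

state=s0 head=0 tape=[0]111BB   (s0,0)→(s1,0,+1)
state=s1 head=1 tape=0[1]11BB   (s1,1)→(s2,0,-1)
state=s2 head=0 tape=[0]011BB   (s2,0)→(s1,B,0)
state=s1 head=0 tape=[B]011BB   (s1,B)→(s0,B,+1)
state=s0 head=1 tape=B[0]11BB   (s0,0)→(s1,0,+1)
state=s1 head=2 tape=B0[1]1BB   (s1,1)→(s2,0,-1)
state=s2 head=1 tape=B[0]01BB   (s2,0)→(s1,B,0)
state=s1 head=1 tape=B[B]01BB   (s1,B)→(s0,B,+1)
state=s0 head=2 tape=BB[0]1BB   (s0,0)→(s1,0,+1)
state=s1 head=3 tape=BB0[1]BB   (s1,1)→(s2,0,-1)
state=s2 head=2 tape=BB[0]0BB   (s2,0)→(s1,B,0)
state=s1 head=2 tape=BB[B]0BB   (s1,B)→(s0,B,+1)
state=s0 head=3 tape=BBB[0]BB   (s0,0)→(s1,0,+1)
state=s1 head=4 tape=BBB0[B]B   (s1,B)→(s0,B,+1)
state=s0 head=5 tape=BBB0B[B]   (s0,B)→(sH,B,0)
state=sH head=5 tape=BBB0B[B]
M halts after 15 transitions.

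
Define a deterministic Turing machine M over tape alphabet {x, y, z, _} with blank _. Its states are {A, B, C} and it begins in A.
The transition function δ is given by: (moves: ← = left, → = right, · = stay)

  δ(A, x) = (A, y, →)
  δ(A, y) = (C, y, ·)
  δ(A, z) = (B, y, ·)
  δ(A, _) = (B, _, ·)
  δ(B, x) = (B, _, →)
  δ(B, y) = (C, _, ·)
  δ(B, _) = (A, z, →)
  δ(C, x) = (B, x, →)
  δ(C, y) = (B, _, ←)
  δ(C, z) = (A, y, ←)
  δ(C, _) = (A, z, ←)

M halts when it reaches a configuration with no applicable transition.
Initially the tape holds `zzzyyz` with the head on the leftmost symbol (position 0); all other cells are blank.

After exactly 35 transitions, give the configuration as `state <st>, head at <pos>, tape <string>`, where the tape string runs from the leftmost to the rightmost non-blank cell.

state A, head at -5, tape zzzzzzzyyz

state=A head=0 tape=_____[z]zzyyz   (A,z)→(B,y,·)
state=B head=0 tape=_____[y]zzyyz   (B,y)→(C,_,·)
state=C head=0 tape=_____[_]zzyyz   (C,_)→(A,z,←)
state=A head=-1 tape=____[_]zzzyyz   (A,_)→(B,_,·)
state=B head=-1 tape=____[_]zzzyyz   (B,_)→(A,z,→)
state=A head=0 tape=____z[z]zzyyz   (A,z)→(B,y,·)
state=B head=0 tape=____z[y]zzyyz   (B,y)→(C,_,·)
state=C head=0 tape=____z[_]zzyyz   (C,_)→(A,z,←)
state=A head=-1 tape=____[z]zzzyyz   (A,z)→(B,y,·)
state=B head=-1 tape=____[y]zzzyyz   (B,y)→(C,_,·)
state=C head=-1 tape=____[_]zzzyyz   (C,_)→(A,z,←)
state=A head=-2 tape=___[_]zzzzyyz   (A,_)→(B,_,·)
state=B head=-2 tape=___[_]zzzzyyz   (B,_)→(A,z,→)
state=A head=-1 tape=___z[z]zzzyyz   (A,z)→(B,y,·)
state=B head=-1 tape=___z[y]zzzyyz   (B,y)→(C,_,·)
state=C head=-1 tape=___z[_]zzzyyz   (C,_)→(A,z,←)
state=A head=-2 tape=___[z]zzzzyyz   (A,z)→(B,y,·)
state=B head=-2 tape=___[y]zzzzyyz   (B,y)→(C,_,·)
state=C head=-2 tape=___[_]zzzzyyz   (C,_)→(A,z,←)
state=A head=-3 tape=__[_]zzzzzyyz   (A,_)→(B,_,·)
state=B head=-3 tape=__[_]zzzzzyyz   (B,_)→(A,z,→)
state=A head=-2 tape=__z[z]zzzzyyz   (A,z)→(B,y,·)
state=B head=-2 tape=__z[y]zzzzyyz   (B,y)→(C,_,·)
state=C head=-2 tape=__z[_]zzzzyyz   (C,_)→(A,z,←)
state=A head=-3 tape=__[z]zzzzzyyz   (A,z)→(B,y,·)
state=B head=-3 tape=__[y]zzzzzyyz   (B,y)→(C,_,·)
state=C head=-3 tape=__[_]zzzzzyyz   (C,_)→(A,z,←)
state=A head=-4 tape=_[_]zzzzzzyyz   (A,_)→(B,_,·)
state=B head=-4 tape=_[_]zzzzzzyyz   (B,_)→(A,z,→)
state=A head=-3 tape=_z[z]zzzzzyyz   (A,z)→(B,y,·)
state=B head=-3 tape=_z[y]zzzzzyyz   (B,y)→(C,_,·)
state=C head=-3 tape=_z[_]zzzzzyyz   (C,_)→(A,z,←)
state=A head=-4 tape=_[z]zzzzzzyyz   (A,z)→(B,y,·)
state=B head=-4 tape=_[y]zzzzzzyyz   (B,y)→(C,_,·)
state=C head=-4 tape=_[_]zzzzzzyyz   (C,_)→(A,z,←)
state=A head=-5 tape=[_]zzzzzzzyyz
After 35 steps: state A, head at -5, tape zzzzzzzyyz.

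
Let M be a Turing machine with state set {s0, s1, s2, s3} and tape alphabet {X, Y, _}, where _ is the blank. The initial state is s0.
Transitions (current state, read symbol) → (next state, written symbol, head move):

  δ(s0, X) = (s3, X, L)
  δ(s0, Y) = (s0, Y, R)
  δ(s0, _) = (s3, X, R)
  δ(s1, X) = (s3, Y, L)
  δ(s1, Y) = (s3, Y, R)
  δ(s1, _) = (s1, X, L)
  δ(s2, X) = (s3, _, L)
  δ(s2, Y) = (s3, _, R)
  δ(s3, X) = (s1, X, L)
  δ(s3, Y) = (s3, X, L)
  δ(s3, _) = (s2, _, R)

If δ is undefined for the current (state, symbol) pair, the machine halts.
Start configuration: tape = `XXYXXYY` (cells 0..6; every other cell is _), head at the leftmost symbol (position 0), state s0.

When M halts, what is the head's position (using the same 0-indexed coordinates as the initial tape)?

s0 | _[X]XYXXYY   read X → write X, move L, go to s3
s3 | [_]XXYXXYY   read _ → write _, move R, go to s2
s2 | _[X]XYXXYY   read X → write _, move L, go to s3
s3 | [_]_XYXXYY   read _ → write _, move R, go to s2
s2 | _[_]XYXXYY
At halt the head is at cell 0.

0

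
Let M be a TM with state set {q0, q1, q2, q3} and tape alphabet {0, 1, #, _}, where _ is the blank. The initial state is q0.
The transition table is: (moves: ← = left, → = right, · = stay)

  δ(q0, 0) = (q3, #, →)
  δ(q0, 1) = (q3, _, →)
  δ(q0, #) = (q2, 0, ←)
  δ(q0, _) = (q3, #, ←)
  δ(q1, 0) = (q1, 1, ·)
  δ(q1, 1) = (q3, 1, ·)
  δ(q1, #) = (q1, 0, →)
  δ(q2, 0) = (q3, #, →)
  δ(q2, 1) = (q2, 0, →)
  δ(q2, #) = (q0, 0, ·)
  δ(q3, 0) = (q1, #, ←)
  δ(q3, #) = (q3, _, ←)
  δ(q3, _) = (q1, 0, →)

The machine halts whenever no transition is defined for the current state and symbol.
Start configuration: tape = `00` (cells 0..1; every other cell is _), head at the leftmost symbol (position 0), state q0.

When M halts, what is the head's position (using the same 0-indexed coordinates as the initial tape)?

2

q0 | [0]0_   read 0 → write #, move →, go to q3
q3 | #[0]_   read 0 → write #, move ←, go to q1
q1 | [#]#_   read # → write 0, move →, go to q1
q1 | 0[#]_   read # → write 0, move →, go to q1
q1 | 00[_]
At halt the head is at cell 2.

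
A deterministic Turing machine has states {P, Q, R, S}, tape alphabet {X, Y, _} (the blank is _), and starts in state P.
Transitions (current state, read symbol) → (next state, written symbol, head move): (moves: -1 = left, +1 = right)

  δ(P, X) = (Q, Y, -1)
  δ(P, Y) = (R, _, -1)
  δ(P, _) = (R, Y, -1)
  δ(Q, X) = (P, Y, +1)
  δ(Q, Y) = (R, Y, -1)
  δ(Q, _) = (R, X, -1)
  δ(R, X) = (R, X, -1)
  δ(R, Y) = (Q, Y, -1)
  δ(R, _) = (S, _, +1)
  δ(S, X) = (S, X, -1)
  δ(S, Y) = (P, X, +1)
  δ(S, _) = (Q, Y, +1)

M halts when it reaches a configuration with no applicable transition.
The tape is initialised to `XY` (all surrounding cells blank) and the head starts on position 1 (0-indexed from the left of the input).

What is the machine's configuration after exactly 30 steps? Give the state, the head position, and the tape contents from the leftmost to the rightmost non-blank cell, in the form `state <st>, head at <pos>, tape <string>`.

state Q, head at -3, tape YYYYY

state=P head=1 tape=___X[Y]   (P,Y)→(R,_,-1)
state=R head=0 tape=___[X]_   (R,X)→(R,X,-1)
state=R head=-1 tape=__[_]X_   (R,_)→(S,_,+1)
state=S head=0 tape=___[X]_   (S,X)→(S,X,-1)
state=S head=-1 tape=__[_]X_   (S,_)→(Q,Y,+1)
state=Q head=0 tape=__Y[X]_   (Q,X)→(P,Y,+1)
state=P head=1 tape=__YY[_]   (P,_)→(R,Y,-1)
state=R head=0 tape=__Y[Y]Y   (R,Y)→(Q,Y,-1)
state=Q head=-1 tape=__[Y]YY   (Q,Y)→(R,Y,-1)
state=R head=-2 tape=_[_]YYY   (R,_)→(S,_,+1)
state=S head=-1 tape=__[Y]YY   (S,Y)→(P,X,+1)
state=P head=0 tape=__X[Y]Y   (P,Y)→(R,_,-1)
state=R head=-1 tape=__[X]_Y   (R,X)→(R,X,-1)
state=R head=-2 tape=_[_]X_Y   (R,_)→(S,_,+1)
state=S head=-1 tape=__[X]_Y   (S,X)→(S,X,-1)
state=S head=-2 tape=_[_]X_Y   (S,_)→(Q,Y,+1)
state=Q head=-1 tape=_Y[X]_Y   (Q,X)→(P,Y,+1)
state=P head=0 tape=_YY[_]Y   (P,_)→(R,Y,-1)
state=R head=-1 tape=_Y[Y]YY   (R,Y)→(Q,Y,-1)
state=Q head=-2 tape=_[Y]YYY   (Q,Y)→(R,Y,-1)
state=R head=-3 tape=[_]YYYY   (R,_)→(S,_,+1)
state=S head=-2 tape=_[Y]YYY   (S,Y)→(P,X,+1)
state=P head=-1 tape=_X[Y]YY   (P,Y)→(R,_,-1)
state=R head=-2 tape=_[X]_YY   (R,X)→(R,X,-1)
state=R head=-3 tape=[_]X_YY   (R,_)→(S,_,+1)
state=S head=-2 tape=_[X]_YY   (S,X)→(S,X,-1)
state=S head=-3 tape=[_]X_YY   (S,_)→(Q,Y,+1)
state=Q head=-2 tape=Y[X]_YY   (Q,X)→(P,Y,+1)
state=P head=-1 tape=YY[_]YY   (P,_)→(R,Y,-1)
state=R head=-2 tape=Y[Y]YYY   (R,Y)→(Q,Y,-1)
state=Q head=-3 tape=[Y]YYYY
After 30 steps: state Q, head at -3, tape YYYYY.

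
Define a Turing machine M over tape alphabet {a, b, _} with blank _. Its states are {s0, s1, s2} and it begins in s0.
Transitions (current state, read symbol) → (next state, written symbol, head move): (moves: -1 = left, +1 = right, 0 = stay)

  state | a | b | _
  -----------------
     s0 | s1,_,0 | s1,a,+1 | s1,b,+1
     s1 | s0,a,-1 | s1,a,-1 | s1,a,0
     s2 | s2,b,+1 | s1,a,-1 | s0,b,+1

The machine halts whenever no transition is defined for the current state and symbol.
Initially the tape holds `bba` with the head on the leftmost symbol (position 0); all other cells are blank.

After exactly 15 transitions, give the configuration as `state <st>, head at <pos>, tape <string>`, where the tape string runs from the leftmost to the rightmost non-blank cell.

s0 | __[b]ba   read b → write a, move +1, go to s1
s1 | __a[b]a   read b → write a, move -1, go to s1
s1 | __[a]aa   read a → write a, move -1, go to s0
s0 | _[_]aaa   read _ → write b, move +1, go to s1
s1 | _b[a]aa   read a → write a, move -1, go to s0
s0 | _[b]aaa   read b → write a, move +1, go to s1
s1 | _a[a]aa   read a → write a, move -1, go to s0
s0 | _[a]aaa   read a → write _, move 0, go to s1
s1 | _[_]aaa   read _ → write a, move 0, go to s1
s1 | _[a]aaa   read a → write a, move -1, go to s0
s0 | [_]aaaa   read _ → write b, move +1, go to s1
s1 | b[a]aaa   read a → write a, move -1, go to s0
s0 | [b]aaaa   read b → write a, move +1, go to s1
s1 | a[a]aaa   read a → write a, move -1, go to s0
s0 | [a]aaaa   read a → write _, move 0, go to s1
s1 | [_]aaaa
After 15 steps: state s1, head at -2, tape aaaa.

state s1, head at -2, tape aaaa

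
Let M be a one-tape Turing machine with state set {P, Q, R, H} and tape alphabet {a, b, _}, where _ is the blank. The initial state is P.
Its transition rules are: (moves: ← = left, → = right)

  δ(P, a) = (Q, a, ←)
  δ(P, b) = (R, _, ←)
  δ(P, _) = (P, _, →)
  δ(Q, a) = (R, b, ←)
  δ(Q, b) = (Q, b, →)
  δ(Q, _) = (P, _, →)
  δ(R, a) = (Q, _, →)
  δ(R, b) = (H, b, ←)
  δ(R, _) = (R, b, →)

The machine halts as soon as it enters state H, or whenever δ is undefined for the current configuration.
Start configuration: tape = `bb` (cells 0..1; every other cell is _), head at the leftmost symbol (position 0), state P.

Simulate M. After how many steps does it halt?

4

P | _[b]b   read b → write _, move ←, go to R
R | [_]_b   read _ → write b, move →, go to R
R | b[_]b   read _ → write b, move →, go to R
R | bb[b]   read b → write b, move ←, go to H
H | b[b]b
M halts after 4 transitions.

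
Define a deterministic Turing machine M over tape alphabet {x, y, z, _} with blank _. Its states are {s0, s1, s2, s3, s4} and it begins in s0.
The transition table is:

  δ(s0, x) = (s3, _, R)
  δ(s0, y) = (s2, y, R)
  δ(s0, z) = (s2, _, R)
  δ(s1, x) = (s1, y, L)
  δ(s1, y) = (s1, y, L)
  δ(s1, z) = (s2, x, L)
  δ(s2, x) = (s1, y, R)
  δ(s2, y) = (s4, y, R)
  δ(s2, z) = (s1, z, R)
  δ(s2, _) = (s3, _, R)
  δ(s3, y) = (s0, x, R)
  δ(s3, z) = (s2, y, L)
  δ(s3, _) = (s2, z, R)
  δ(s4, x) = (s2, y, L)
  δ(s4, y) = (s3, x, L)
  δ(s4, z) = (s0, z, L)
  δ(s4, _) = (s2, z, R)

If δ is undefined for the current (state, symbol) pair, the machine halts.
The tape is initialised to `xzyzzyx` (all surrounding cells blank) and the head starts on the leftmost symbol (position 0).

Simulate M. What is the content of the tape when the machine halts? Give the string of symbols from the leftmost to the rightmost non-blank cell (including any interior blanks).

s0 | [x]zyzzyx_   read x → write _, move R, go to s3
s3 | _[z]yzzyx_   read z → write y, move L, go to s2
s2 | [_]yyzzyx_   read _ → write _, move R, go to s3
s3 | _[y]yzzyx_   read y → write x, move R, go to s0
s0 | _x[y]zzyx_   read y → write y, move R, go to s2
s2 | _xy[z]zyx_   read z → write z, move R, go to s1
s1 | _xyz[z]yx_   read z → write x, move L, go to s2
s2 | _xy[z]xyx_   read z → write z, move R, go to s1
s1 | _xyz[x]yx_   read x → write y, move L, go to s1
s1 | _xy[z]yyx_   read z → write x, move L, go to s2
s2 | _x[y]xyyx_   read y → write y, move R, go to s4
s4 | _xy[x]yyx_   read x → write y, move L, go to s2
s2 | _x[y]yyyx_   read y → write y, move R, go to s4
s4 | _xy[y]yyx_   read y → write x, move L, go to s3
s3 | _x[y]xyyx_   read y → write x, move R, go to s0
s0 | _xx[x]yyx_   read x → write _, move R, go to s3
s3 | _xx_[y]yx_   read y → write x, move R, go to s0
s0 | _xx_x[y]x_   read y → write y, move R, go to s2
s2 | _xx_xy[x]_   read x → write y, move R, go to s1
s1 | _xx_xyy[_]
The non-blank tape span at halt is xx_xyy.

xx_xyy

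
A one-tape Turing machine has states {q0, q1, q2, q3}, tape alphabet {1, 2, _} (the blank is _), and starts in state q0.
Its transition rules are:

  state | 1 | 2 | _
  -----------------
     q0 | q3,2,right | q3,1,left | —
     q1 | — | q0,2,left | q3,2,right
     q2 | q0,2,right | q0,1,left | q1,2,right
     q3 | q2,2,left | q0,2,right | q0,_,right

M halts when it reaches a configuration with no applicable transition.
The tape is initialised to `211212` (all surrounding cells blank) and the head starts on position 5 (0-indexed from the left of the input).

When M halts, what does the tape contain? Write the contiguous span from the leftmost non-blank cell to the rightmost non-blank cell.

state=q0 head=5 tape=_21121[2]   (q0,2)→(q3,1,left)
state=q3 head=4 tape=_2112[1]1   (q3,1)→(q2,2,left)
state=q2 head=3 tape=_211[2]21   (q2,2)→(q0,1,left)
state=q0 head=2 tape=_21[1]121   (q0,1)→(q3,2,right)
state=q3 head=3 tape=_212[1]21   (q3,1)→(q2,2,left)
state=q2 head=2 tape=_21[2]221   (q2,2)→(q0,1,left)
state=q0 head=1 tape=_2[1]1221   (q0,1)→(q3,2,right)
state=q3 head=2 tape=_22[1]221   (q3,1)→(q2,2,left)
state=q2 head=1 tape=_2[2]2221   (q2,2)→(q0,1,left)
state=q0 head=0 tape=_[2]12221   (q0,2)→(q3,1,left)
state=q3 head=-1 tape=[_]112221   (q3,_)→(q0,_,right)
state=q0 head=0 tape=_[1]12221   (q0,1)→(q3,2,right)
state=q3 head=1 tape=_2[1]2221   (q3,1)→(q2,2,left)
state=q2 head=0 tape=_[2]22221   (q2,2)→(q0,1,left)
state=q0 head=-1 tape=[_]122221
The non-blank tape span at halt is 122221.

122221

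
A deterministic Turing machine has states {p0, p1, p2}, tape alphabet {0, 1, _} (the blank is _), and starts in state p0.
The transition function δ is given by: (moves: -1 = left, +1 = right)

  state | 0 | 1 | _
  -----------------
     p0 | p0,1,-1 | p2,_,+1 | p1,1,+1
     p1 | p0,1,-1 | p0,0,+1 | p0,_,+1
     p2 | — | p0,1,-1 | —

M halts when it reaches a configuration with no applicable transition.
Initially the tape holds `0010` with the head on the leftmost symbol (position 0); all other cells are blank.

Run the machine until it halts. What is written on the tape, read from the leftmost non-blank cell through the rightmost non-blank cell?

state=p0 head=0 tape=_[0]010_   (p0,0)→(p0,1,-1)
state=p0 head=-1 tape=[_]1010_   (p0,_)→(p1,1,+1)
state=p1 head=0 tape=1[1]010_   (p1,1)→(p0,0,+1)
state=p0 head=1 tape=10[0]10_   (p0,0)→(p0,1,-1)
state=p0 head=0 tape=1[0]110_   (p0,0)→(p0,1,-1)
state=p0 head=-1 tape=[1]1110_   (p0,1)→(p2,_,+1)
state=p2 head=0 tape=_[1]110_   (p2,1)→(p0,1,-1)
state=p0 head=-1 tape=[_]1110_   (p0,_)→(p1,1,+1)
state=p1 head=0 tape=1[1]110_   (p1,1)→(p0,0,+1)
state=p0 head=1 tape=10[1]10_   (p0,1)→(p2,_,+1)
state=p2 head=2 tape=10_[1]0_   (p2,1)→(p0,1,-1)
state=p0 head=1 tape=10[_]10_   (p0,_)→(p1,1,+1)
state=p1 head=2 tape=101[1]0_   (p1,1)→(p0,0,+1)
state=p0 head=3 tape=1010[0]_   (p0,0)→(p0,1,-1)
state=p0 head=2 tape=101[0]1_   (p0,0)→(p0,1,-1)
state=p0 head=1 tape=10[1]11_   (p0,1)→(p2,_,+1)
state=p2 head=2 tape=10_[1]1_   (p2,1)→(p0,1,-1)
state=p0 head=1 tape=10[_]11_   (p0,_)→(p1,1,+1)
state=p1 head=2 tape=101[1]1_   (p1,1)→(p0,0,+1)
state=p0 head=3 tape=1010[1]_   (p0,1)→(p2,_,+1)
state=p2 head=4 tape=1010_[_]
The non-blank tape span at halt is 1010.

1010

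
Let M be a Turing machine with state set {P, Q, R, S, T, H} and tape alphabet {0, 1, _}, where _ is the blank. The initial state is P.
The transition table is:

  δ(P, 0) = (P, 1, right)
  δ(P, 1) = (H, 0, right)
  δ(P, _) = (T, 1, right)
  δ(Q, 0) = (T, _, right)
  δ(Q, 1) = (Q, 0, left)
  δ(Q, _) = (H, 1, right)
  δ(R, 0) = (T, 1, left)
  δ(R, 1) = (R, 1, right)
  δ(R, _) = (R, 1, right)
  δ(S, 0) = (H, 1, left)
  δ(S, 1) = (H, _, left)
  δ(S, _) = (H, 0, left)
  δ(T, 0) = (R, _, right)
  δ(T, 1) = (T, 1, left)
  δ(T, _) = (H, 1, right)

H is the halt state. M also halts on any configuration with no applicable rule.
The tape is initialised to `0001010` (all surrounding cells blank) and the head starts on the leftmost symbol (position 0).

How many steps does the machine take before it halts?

P | [0]001010   read 0 → write 1, move right, go to P
P | 1[0]01010   read 0 → write 1, move right, go to P
P | 11[0]1010   read 0 → write 1, move right, go to P
P | 111[1]010   read 1 → write 0, move right, go to H
H | 1110[0]10
M halts after 4 transitions.

4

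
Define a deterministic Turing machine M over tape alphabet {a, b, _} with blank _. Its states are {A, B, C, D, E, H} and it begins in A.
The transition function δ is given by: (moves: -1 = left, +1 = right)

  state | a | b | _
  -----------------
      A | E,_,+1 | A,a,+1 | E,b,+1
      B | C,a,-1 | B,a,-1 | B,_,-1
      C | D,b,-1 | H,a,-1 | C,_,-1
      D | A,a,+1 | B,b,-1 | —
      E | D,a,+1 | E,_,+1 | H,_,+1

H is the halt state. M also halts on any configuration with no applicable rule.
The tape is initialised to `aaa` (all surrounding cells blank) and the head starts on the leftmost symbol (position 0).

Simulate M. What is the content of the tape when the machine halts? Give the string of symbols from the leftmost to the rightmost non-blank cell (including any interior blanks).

A | [a]aa___   read a → write _, move +1, go to E
E | _[a]a___   read a → write a, move +1, go to D
D | _a[a]___   read a → write a, move +1, go to A
A | _aa[_]__   read _ → write b, move +1, go to E
E | _aab[_]_   read _ → write _, move +1, go to H
H | _aab_[_]
The non-blank tape span at halt is aab.

aab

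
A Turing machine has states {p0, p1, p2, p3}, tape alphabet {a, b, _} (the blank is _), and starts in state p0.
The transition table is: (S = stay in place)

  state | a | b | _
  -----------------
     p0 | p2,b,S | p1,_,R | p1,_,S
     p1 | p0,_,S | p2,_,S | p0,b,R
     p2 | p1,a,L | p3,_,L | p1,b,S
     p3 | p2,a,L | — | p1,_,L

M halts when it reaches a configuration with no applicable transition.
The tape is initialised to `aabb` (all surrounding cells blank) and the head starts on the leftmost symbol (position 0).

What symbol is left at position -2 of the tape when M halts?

state=p0 head=0 tape=__[a]abb   (p0,a)→(p2,b,S)
state=p2 head=0 tape=__[b]abb   (p2,b)→(p3,_,L)
state=p3 head=-1 tape=_[_]_abb   (p3,_)→(p1,_,L)
state=p1 head=-2 tape=[_]__abb   (p1,_)→(p0,b,R)
state=p0 head=-1 tape=b[_]_abb   (p0,_)→(p1,_,S)
state=p1 head=-1 tape=b[_]_abb   (p1,_)→(p0,b,R)
state=p0 head=0 tape=bb[_]abb   (p0,_)→(p1,_,S)
state=p1 head=0 tape=bb[_]abb   (p1,_)→(p0,b,R)
state=p0 head=1 tape=bbb[a]bb   (p0,a)→(p2,b,S)
state=p2 head=1 tape=bbb[b]bb   (p2,b)→(p3,_,L)
state=p3 head=0 tape=bb[b]_bb
Cell -2 holds b when M halts.

b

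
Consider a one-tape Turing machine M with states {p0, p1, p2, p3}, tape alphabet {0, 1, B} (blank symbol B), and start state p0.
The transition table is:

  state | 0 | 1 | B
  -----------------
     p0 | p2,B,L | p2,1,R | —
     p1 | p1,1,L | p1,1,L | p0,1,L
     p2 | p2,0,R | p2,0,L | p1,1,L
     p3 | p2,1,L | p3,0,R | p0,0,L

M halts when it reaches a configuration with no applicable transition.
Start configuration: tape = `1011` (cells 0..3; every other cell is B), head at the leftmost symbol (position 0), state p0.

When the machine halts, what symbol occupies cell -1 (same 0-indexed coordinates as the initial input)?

state=p0 head=0 tape=BB[1]011B   (p0,1)→(p2,1,R)
state=p2 head=1 tape=BB1[0]11B   (p2,0)→(p2,0,R)
state=p2 head=2 tape=BB10[1]1B   (p2,1)→(p2,0,L)
state=p2 head=1 tape=BB1[0]01B   (p2,0)→(p2,0,R)
state=p2 head=2 tape=BB10[0]1B   (p2,0)→(p2,0,R)
state=p2 head=3 tape=BB100[1]B   (p2,1)→(p2,0,L)
state=p2 head=2 tape=BB10[0]0B   (p2,0)→(p2,0,R)
state=p2 head=3 tape=BB100[0]B   (p2,0)→(p2,0,R)
state=p2 head=4 tape=BB1000[B]   (p2,B)→(p1,1,L)
state=p1 head=3 tape=BB100[0]1   (p1,0)→(p1,1,L)
state=p1 head=2 tape=BB10[0]11   (p1,0)→(p1,1,L)
state=p1 head=1 tape=BB1[0]111   (p1,0)→(p1,1,L)
state=p1 head=0 tape=BB[1]1111   (p1,1)→(p1,1,L)
state=p1 head=-1 tape=B[B]11111   (p1,B)→(p0,1,L)
state=p0 head=-2 tape=[B]111111
Cell -1 holds 1 when M halts.

1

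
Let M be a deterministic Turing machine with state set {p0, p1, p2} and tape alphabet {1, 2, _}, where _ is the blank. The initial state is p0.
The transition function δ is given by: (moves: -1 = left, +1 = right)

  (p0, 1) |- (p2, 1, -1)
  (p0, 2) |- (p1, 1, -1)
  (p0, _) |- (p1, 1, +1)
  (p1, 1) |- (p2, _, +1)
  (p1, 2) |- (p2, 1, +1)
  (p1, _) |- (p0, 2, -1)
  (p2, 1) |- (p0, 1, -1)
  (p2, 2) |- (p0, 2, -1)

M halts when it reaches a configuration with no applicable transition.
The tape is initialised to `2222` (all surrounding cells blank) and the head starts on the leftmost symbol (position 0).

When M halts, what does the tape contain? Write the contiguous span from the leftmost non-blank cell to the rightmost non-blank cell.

state=p0 head=0 tape=____[2]222   (p0,2)→(p1,1,-1)
state=p1 head=-1 tape=___[_]1222   (p1,_)→(p0,2,-1)
state=p0 head=-2 tape=__[_]21222   (p0,_)→(p1,1,+1)
state=p1 head=-1 tape=__1[2]1222   (p1,2)→(p2,1,+1)
state=p2 head=0 tape=__11[1]222   (p2,1)→(p0,1,-1)
state=p0 head=-1 tape=__1[1]1222   (p0,1)→(p2,1,-1)
state=p2 head=-2 tape=__[1]11222   (p2,1)→(p0,1,-1)
state=p0 head=-3 tape=_[_]111222   (p0,_)→(p1,1,+1)
state=p1 head=-2 tape=_1[1]11222   (p1,1)→(p2,_,+1)
state=p2 head=-1 tape=_1_[1]1222   (p2,1)→(p0,1,-1)
state=p0 head=-2 tape=_1[_]11222   (p0,_)→(p1,1,+1)
state=p1 head=-1 tape=_11[1]1222   (p1,1)→(p2,_,+1)
state=p2 head=0 tape=_11_[1]222   (p2,1)→(p0,1,-1)
state=p0 head=-1 tape=_11[_]1222   (p0,_)→(p1,1,+1)
state=p1 head=0 tape=_111[1]222   (p1,1)→(p2,_,+1)
state=p2 head=1 tape=_111_[2]22   (p2,2)→(p0,2,-1)
state=p0 head=0 tape=_111[_]222   (p0,_)→(p1,1,+1)
state=p1 head=1 tape=_1111[2]22   (p1,2)→(p2,1,+1)
state=p2 head=2 tape=_11111[2]2   (p2,2)→(p0,2,-1)
state=p0 head=1 tape=_1111[1]22   (p0,1)→(p2,1,-1)
state=p2 head=0 tape=_111[1]122   (p2,1)→(p0,1,-1)
state=p0 head=-1 tape=_11[1]1122   (p0,1)→(p2,1,-1)
state=p2 head=-2 tape=_1[1]11122   (p2,1)→(p0,1,-1)
state=p0 head=-3 tape=_[1]111122   (p0,1)→(p2,1,-1)
state=p2 head=-4 tape=[_]1111122
The non-blank tape span at halt is 1111122.

1111122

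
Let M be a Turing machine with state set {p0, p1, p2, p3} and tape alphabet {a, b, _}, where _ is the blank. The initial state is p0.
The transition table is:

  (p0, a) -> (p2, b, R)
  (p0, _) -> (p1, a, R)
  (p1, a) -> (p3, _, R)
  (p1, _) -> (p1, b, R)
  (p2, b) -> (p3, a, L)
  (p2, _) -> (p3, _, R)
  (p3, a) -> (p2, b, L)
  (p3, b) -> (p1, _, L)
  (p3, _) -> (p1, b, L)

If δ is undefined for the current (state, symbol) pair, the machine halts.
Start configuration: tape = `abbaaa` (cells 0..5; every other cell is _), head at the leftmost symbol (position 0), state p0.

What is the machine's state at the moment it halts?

state=p0 head=0 tape=_[a]bbaaa_   (p0,a)→(p2,b,R)
state=p2 head=1 tape=_b[b]baaa_   (p2,b)→(p3,a,L)
state=p3 head=0 tape=_[b]abaaa_   (p3,b)→(p1,_,L)
state=p1 head=-1 tape=[_]_abaaa_   (p1,_)→(p1,b,R)
state=p1 head=0 tape=b[_]abaaa_   (p1,_)→(p1,b,R)
state=p1 head=1 tape=bb[a]baaa_   (p1,a)→(p3,_,R)
state=p3 head=2 tape=bb_[b]aaa_   (p3,b)→(p1,_,L)
state=p1 head=1 tape=bb[_]_aaa_   (p1,_)→(p1,b,R)
state=p1 head=2 tape=bbb[_]aaa_   (p1,_)→(p1,b,R)
state=p1 head=3 tape=bbbb[a]aa_   (p1,a)→(p3,_,R)
state=p3 head=4 tape=bbbb_[a]a_   (p3,a)→(p2,b,L)
state=p2 head=3 tape=bbbb[_]ba_   (p2,_)→(p3,_,R)
state=p3 head=4 tape=bbbb_[b]a_   (p3,b)→(p1,_,L)
state=p1 head=3 tape=bbbb[_]_a_   (p1,_)→(p1,b,R)
state=p1 head=4 tape=bbbbb[_]a_   (p1,_)→(p1,b,R)
state=p1 head=5 tape=bbbbbb[a]_   (p1,a)→(p3,_,R)
state=p3 head=6 tape=bbbbbb_[_]   (p3,_)→(p1,b,L)
state=p1 head=5 tape=bbbbbb[_]b   (p1,_)→(p1,b,R)
state=p1 head=6 tape=bbbbbbb[b]
No transition is defined for (p1, b); M halts in state p1.

p1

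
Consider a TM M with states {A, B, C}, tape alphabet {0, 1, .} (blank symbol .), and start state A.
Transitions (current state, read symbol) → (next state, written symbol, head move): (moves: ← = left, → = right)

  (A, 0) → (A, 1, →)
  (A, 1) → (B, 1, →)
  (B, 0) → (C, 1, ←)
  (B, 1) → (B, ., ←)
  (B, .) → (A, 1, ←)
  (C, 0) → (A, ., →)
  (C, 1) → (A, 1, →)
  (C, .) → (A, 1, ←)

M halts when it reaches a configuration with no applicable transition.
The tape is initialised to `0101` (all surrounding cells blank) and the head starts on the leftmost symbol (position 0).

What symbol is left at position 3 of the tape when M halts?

.

A | ..[0]101   read 0 → write 1, move →, go to A
A | ..1[1]01   read 1 → write 1, move →, go to B
B | ..11[0]1   read 0 → write 1, move ←, go to C
C | ..1[1]11   read 1 → write 1, move →, go to A
A | ..11[1]1   read 1 → write 1, move →, go to B
B | ..111[1]   read 1 → write ., move ←, go to B
B | ..11[1].   read 1 → write ., move ←, go to B
B | ..1[1]..   read 1 → write ., move ←, go to B
B | ..[1]...   read 1 → write ., move ←, go to B
B | .[.]....   read . → write 1, move ←, go to A
A | [.]1....
Cell 3 holds . when M halts.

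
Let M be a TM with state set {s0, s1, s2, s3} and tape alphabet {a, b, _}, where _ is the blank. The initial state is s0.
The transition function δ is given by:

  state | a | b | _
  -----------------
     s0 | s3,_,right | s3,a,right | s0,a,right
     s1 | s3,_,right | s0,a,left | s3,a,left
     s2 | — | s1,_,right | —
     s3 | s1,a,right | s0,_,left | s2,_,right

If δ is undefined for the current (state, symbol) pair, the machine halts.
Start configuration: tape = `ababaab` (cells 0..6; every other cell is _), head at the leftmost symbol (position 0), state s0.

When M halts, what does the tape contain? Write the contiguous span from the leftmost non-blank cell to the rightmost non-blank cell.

aaaa__a

state=s0 head=0 tape=[a]babaab___   (s0,a)→(s3,_,right)
state=s3 head=1 tape=_[b]abaab___   (s3,b)→(s0,_,left)
state=s0 head=0 tape=[_]_abaab___   (s0,_)→(s0,a,right)
state=s0 head=1 tape=a[_]abaab___   (s0,_)→(s0,a,right)
state=s0 head=2 tape=aa[a]baab___   (s0,a)→(s3,_,right)
state=s3 head=3 tape=aa_[b]aab___   (s3,b)→(s0,_,left)
state=s0 head=2 tape=aa[_]_aab___   (s0,_)→(s0,a,right)
state=s0 head=3 tape=aaa[_]aab___   (s0,_)→(s0,a,right)
state=s0 head=4 tape=aaaa[a]ab___   (s0,a)→(s3,_,right)
state=s3 head=5 tape=aaaa_[a]b___   (s3,a)→(s1,a,right)
state=s1 head=6 tape=aaaa_a[b]___   (s1,b)→(s0,a,left)
state=s0 head=5 tape=aaaa_[a]a___   (s0,a)→(s3,_,right)
state=s3 head=6 tape=aaaa__[a]___   (s3,a)→(s1,a,right)
state=s1 head=7 tape=aaaa__a[_]__   (s1,_)→(s3,a,left)
state=s3 head=6 tape=aaaa__[a]a__   (s3,a)→(s1,a,right)
state=s1 head=7 tape=aaaa__a[a]__   (s1,a)→(s3,_,right)
state=s3 head=8 tape=aaaa__a_[_]_   (s3,_)→(s2,_,right)
state=s2 head=9 tape=aaaa__a__[_]
The non-blank tape span at halt is aaaa__a.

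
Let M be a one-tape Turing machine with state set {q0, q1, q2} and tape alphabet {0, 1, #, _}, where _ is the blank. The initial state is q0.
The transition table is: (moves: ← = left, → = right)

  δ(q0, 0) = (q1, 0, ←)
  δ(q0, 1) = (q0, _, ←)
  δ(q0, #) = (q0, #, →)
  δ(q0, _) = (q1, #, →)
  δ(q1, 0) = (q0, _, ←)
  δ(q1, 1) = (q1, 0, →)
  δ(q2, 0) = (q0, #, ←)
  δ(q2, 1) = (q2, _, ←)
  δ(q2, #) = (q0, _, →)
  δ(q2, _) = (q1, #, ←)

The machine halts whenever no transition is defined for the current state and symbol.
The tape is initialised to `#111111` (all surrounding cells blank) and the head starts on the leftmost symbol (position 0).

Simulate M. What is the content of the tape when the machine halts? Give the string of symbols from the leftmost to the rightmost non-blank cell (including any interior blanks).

q0 | [#]111111_   read # → write #, move →, go to q0
q0 | #[1]11111_   read 1 → write _, move ←, go to q0
q0 | [#]_11111_   read # → write #, move →, go to q0
q0 | #[_]11111_   read _ → write #, move →, go to q1
q1 | ##[1]1111_   read 1 → write 0, move →, go to q1
q1 | ##0[1]111_   read 1 → write 0, move →, go to q1
q1 | ##00[1]11_   read 1 → write 0, move →, go to q1
q1 | ##000[1]1_   read 1 → write 0, move →, go to q1
q1 | ##0000[1]_   read 1 → write 0, move →, go to q1
q1 | ##00000[_]
The non-blank tape span at halt is ##00000.

##00000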